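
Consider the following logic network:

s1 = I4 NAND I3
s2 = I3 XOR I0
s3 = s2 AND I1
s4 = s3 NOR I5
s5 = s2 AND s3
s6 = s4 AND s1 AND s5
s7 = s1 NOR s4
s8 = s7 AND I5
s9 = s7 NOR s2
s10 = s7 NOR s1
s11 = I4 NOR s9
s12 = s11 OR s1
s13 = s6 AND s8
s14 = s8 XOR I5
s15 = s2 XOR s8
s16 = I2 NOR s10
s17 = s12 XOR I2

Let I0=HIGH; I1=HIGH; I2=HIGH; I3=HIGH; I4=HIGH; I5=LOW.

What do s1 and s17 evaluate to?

s1 = I4 NAND I3 = HIGH NAND HIGH = LOW
s2 = I3 XOR I0 = HIGH XOR HIGH = LOW
s3 = s2 AND I1 = LOW AND HIGH = LOW
s4 = s3 NOR I5 = LOW NOR LOW = HIGH
s7 = s1 NOR s4 = LOW NOR HIGH = LOW
s9 = s7 NOR s2 = LOW NOR LOW = HIGH
s11 = I4 NOR s9 = HIGH NOR HIGH = LOW
s12 = s11 OR s1 = LOW OR LOW = LOW
s17 = s12 XOR I2 = LOW XOR HIGH = HIGH

s1 = LOW; s17 = HIGH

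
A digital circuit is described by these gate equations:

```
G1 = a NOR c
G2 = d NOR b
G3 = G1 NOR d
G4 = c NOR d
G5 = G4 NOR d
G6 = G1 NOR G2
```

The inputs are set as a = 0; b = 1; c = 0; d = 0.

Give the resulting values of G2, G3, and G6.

G1 = a NOR c = 0 NOR 0 = 1
G2 = d NOR b = 0 NOR 1 = 0
G3 = G1 NOR d = 1 NOR 0 = 0
G6 = G1 NOR G2 = 1 NOR 0 = 0

G2 = 0, G3 = 0, G6 = 0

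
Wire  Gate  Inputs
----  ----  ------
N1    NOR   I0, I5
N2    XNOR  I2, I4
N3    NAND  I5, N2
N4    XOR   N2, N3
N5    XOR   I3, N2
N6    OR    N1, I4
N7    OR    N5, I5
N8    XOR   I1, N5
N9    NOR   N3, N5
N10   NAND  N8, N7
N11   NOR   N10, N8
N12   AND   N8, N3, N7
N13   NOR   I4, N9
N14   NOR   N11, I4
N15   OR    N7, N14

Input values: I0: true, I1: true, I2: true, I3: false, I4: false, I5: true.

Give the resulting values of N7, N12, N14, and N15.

N7 = true  N12 = true  N14 = true  N15 = true

N2 = I2 XNOR I4 = true XNOR false = false
N3 = I5 NAND N2 = true NAND false = true
N5 = I3 XOR N2 = false XOR false = false
N7 = N5 OR I5 = false OR true = true
N8 = I1 XOR N5 = true XOR false = true
N10 = N8 NAND N7 = true NAND true = false
N11 = N10 NOR N8 = false NOR true = false
N12 = N8 AND N3 AND N7 = true AND true AND true = true
N14 = N11 NOR I4 = false NOR false = true
N15 = N7 OR N14 = true OR true = true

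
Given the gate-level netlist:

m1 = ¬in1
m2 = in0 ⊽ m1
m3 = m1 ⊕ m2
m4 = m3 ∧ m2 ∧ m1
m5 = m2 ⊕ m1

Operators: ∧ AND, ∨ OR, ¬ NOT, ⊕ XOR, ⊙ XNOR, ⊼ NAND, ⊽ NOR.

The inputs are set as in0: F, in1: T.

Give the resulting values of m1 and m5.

m1 = F  m5 = T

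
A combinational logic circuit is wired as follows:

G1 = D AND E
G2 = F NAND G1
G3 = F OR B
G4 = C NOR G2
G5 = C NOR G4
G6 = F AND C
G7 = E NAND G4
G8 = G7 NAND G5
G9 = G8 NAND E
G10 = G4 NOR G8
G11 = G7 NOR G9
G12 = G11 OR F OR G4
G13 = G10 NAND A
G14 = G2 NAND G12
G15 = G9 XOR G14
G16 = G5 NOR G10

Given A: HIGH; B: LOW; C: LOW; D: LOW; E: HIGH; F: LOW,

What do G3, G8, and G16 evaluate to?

G1 = D AND E = LOW AND HIGH = LOW
G2 = F NAND G1 = LOW NAND LOW = HIGH
G3 = F OR B = LOW OR LOW = LOW
G4 = C NOR G2 = LOW NOR HIGH = LOW
G5 = C NOR G4 = LOW NOR LOW = HIGH
G7 = E NAND G4 = HIGH NAND LOW = HIGH
G8 = G7 NAND G5 = HIGH NAND HIGH = LOW
G10 = G4 NOR G8 = LOW NOR LOW = HIGH
G16 = G5 NOR G10 = HIGH NOR HIGH = LOW

G3 = LOW, G8 = LOW, G16 = LOW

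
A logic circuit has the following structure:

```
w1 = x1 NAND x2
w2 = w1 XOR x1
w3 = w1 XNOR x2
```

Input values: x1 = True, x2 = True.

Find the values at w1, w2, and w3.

w1 = False, w2 = True, w3 = False

w1 = x1 NAND x2 = True NAND True = False
w2 = w1 XOR x1 = False XOR True = True
w3 = w1 XNOR x2 = False XNOR True = False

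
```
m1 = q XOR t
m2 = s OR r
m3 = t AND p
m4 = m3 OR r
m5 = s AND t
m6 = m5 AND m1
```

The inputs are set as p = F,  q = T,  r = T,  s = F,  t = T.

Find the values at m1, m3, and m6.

m1 = q XOR t = T XOR T = F
m3 = t AND p = T AND F = F
m5 = s AND t = F AND T = F
m6 = m5 AND m1 = F AND F = F

m1 = F, m3 = F, m6 = F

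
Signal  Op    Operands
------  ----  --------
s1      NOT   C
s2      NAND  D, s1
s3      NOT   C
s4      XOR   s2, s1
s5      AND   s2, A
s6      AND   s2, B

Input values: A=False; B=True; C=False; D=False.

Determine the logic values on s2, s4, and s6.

s1 = NOT C = NOT False = True
s2 = D NAND s1 = False NAND True = True
s4 = s2 XOR s1 = True XOR True = False
s6 = s2 AND B = True AND True = True

s2 = True; s4 = False; s6 = True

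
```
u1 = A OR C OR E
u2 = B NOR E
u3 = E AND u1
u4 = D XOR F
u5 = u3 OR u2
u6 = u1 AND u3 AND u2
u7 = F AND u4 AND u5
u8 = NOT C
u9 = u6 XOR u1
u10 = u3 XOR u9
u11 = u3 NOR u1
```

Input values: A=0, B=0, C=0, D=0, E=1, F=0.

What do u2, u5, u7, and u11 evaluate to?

u2 = 0  u5 = 1  u7 = 0  u11 = 0

u1 = A OR C OR E = 0 OR 0 OR 1 = 1
u2 = B NOR E = 0 NOR 1 = 0
u3 = E AND u1 = 1 AND 1 = 1
u4 = D XOR F = 0 XOR 0 = 0
u5 = u3 OR u2 = 1 OR 0 = 1
u7 = F AND u4 AND u5 = 0 AND 0 AND 1 = 0
u11 = u3 NOR u1 = 1 NOR 1 = 0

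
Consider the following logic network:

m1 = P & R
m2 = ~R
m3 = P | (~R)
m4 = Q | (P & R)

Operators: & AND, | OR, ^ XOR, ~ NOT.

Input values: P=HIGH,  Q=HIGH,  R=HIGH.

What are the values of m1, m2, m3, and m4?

m1 = HIGH; m2 = LOW; m3 = HIGH; m4 = HIGH

m1 = HIGH & HIGH = HIGH
m2 = ~HIGH = LOW
m3 = HIGH | (~HIGH) = HIGH
m4 = HIGH | (HIGH & HIGH) = HIGH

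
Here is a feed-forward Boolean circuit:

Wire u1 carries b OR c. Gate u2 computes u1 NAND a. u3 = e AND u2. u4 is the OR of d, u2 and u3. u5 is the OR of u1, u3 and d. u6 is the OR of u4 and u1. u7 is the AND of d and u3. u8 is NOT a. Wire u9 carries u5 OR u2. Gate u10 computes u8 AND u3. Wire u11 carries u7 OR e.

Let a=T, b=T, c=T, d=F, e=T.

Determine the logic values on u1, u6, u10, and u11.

u1 = b OR c = T OR T = T
u2 = u1 NAND a = T NAND T = F
u3 = e AND u2 = T AND F = F
u4 = d OR u2 OR u3 = F OR F OR F = F
u6 = u4 OR u1 = F OR T = T
u7 = d AND u3 = F AND F = F
u8 = NOT a = NOT T = F
u10 = u8 AND u3 = F AND F = F
u11 = u7 OR e = F OR T = T

u1 = T, u6 = T, u10 = F, u11 = T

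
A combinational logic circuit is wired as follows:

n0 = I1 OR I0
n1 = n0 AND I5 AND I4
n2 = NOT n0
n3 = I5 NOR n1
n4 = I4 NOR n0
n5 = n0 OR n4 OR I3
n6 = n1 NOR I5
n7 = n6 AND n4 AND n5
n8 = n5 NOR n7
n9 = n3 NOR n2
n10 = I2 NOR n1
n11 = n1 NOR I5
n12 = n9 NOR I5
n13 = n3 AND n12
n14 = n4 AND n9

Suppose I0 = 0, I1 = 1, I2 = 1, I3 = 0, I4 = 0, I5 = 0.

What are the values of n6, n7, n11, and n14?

n0 = I1 OR I0 = 1 OR 0 = 1
n1 = n0 AND I5 AND I4 = 1 AND 0 AND 0 = 0
n2 = NOT n0 = NOT 1 = 0
n3 = I5 NOR n1 = 0 NOR 0 = 1
n4 = I4 NOR n0 = 0 NOR 1 = 0
n5 = n0 OR n4 OR I3 = 1 OR 0 OR 0 = 1
n6 = n1 NOR I5 = 0 NOR 0 = 1
n7 = n6 AND n4 AND n5 = 1 AND 0 AND 1 = 0
n9 = n3 NOR n2 = 1 NOR 0 = 0
n11 = n1 NOR I5 = 0 NOR 0 = 1
n14 = n4 AND n9 = 0 AND 0 = 0

n6 = 1; n7 = 0; n11 = 1; n14 = 0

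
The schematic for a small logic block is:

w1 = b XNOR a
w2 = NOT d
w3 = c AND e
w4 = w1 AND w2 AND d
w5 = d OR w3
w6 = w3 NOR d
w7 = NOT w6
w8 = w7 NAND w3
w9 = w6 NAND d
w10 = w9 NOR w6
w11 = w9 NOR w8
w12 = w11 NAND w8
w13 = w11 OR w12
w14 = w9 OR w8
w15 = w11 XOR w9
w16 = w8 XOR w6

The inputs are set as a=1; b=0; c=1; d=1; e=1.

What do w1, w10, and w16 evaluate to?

w1 = 0  w10 = 0  w16 = 0

w1 = b XNOR a = 0 XNOR 1 = 0
w3 = c AND e = 1 AND 1 = 1
w6 = w3 NOR d = 1 NOR 1 = 0
w7 = NOT w6 = NOT 0 = 1
w8 = w7 NAND w3 = 1 NAND 1 = 0
w9 = w6 NAND d = 0 NAND 1 = 1
w10 = w9 NOR w6 = 1 NOR 0 = 0
w16 = w8 XOR w6 = 0 XOR 0 = 0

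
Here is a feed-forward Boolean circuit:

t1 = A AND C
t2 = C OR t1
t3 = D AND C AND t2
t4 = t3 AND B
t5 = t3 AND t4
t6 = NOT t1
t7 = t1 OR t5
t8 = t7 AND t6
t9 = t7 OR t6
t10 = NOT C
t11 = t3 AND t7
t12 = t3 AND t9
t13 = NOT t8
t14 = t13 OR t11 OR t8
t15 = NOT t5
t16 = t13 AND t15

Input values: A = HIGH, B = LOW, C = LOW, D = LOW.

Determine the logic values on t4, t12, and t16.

t4 = LOW  t12 = LOW  t16 = HIGH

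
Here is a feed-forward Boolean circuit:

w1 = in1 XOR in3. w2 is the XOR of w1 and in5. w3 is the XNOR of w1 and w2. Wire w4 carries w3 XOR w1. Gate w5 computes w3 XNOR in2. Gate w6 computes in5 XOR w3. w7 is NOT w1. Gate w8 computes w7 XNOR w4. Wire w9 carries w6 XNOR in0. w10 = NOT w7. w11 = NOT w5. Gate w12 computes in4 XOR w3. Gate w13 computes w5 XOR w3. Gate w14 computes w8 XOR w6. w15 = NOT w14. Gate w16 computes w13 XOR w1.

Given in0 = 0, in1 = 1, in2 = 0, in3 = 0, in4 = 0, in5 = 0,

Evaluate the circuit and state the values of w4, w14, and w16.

w1 = in1 XOR in3 = 1 XOR 0 = 1
w2 = w1 XOR in5 = 1 XOR 0 = 1
w3 = w1 XNOR w2 = 1 XNOR 1 = 1
w4 = w3 XOR w1 = 1 XOR 1 = 0
w5 = w3 XNOR in2 = 1 XNOR 0 = 0
w6 = in5 XOR w3 = 0 XOR 1 = 1
w7 = NOT w1 = NOT 1 = 0
w8 = w7 XNOR w4 = 0 XNOR 0 = 1
w13 = w5 XOR w3 = 0 XOR 1 = 1
w14 = w8 XOR w6 = 1 XOR 1 = 0
w16 = w13 XOR w1 = 1 XOR 1 = 0

w4 = 0  w14 = 0  w16 = 0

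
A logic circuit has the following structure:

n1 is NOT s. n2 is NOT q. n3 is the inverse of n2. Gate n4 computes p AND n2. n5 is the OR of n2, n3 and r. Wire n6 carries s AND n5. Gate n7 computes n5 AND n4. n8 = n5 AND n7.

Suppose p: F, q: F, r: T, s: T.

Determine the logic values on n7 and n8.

n7 = F; n8 = F

n2 = NOT q = NOT F = T
n3 = NOT n2 = NOT T = F
n4 = p AND n2 = F AND T = F
n5 = n2 OR n3 OR r = T OR F OR T = T
n7 = n5 AND n4 = T AND F = F
n8 = n5 AND n7 = T AND F = F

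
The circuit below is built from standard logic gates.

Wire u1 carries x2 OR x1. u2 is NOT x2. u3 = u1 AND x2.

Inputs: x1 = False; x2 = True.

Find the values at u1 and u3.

u1 = True, u3 = True

u1 = x2 OR x1 = True OR False = True
u3 = u1 AND x2 = True AND True = True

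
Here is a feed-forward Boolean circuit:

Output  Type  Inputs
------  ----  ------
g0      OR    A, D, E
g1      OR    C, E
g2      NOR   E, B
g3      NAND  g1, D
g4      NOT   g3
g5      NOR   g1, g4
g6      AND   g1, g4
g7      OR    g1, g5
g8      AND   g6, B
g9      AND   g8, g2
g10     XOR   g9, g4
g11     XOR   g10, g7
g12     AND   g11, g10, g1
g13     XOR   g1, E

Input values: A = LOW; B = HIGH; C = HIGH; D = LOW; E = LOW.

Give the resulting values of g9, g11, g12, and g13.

g9 = LOW, g11 = HIGH, g12 = LOW, g13 = HIGH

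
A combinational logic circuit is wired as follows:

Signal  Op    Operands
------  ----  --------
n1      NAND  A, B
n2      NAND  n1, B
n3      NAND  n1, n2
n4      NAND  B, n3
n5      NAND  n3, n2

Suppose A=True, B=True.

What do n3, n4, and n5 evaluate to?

n3 = True; n4 = False; n5 = False

n1 = A NAND B = True NAND True = False
n2 = n1 NAND B = False NAND True = True
n3 = n1 NAND n2 = False NAND True = True
n4 = B NAND n3 = True NAND True = False
n5 = n3 NAND n2 = True NAND True = False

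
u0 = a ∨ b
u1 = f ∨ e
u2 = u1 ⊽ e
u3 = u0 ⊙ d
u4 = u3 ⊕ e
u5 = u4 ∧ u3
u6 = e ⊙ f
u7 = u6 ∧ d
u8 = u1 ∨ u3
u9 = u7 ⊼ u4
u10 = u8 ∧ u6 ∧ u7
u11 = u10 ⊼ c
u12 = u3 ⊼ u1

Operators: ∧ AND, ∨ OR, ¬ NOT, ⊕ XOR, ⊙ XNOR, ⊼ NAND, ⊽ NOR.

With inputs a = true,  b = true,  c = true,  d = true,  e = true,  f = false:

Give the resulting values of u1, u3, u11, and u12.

u0 = a OR b = true OR true = true
u1 = f OR e = false OR true = true
u3 = u0 XNOR d = true XNOR true = true
u6 = e XNOR f = true XNOR false = false
u7 = u6 AND d = false AND true = false
u8 = u1 OR u3 = true OR true = true
u10 = u8 AND u6 AND u7 = true AND false AND false = false
u11 = u10 NAND c = false NAND true = true
u12 = u3 NAND u1 = true NAND true = false

u1 = true; u3 = true; u11 = true; u12 = false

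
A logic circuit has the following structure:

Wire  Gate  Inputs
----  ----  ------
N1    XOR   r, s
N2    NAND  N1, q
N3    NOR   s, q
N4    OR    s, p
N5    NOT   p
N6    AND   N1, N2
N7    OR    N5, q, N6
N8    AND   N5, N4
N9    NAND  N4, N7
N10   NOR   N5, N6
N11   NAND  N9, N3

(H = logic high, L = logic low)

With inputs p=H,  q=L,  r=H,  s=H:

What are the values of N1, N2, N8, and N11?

N1 = L; N2 = H; N8 = L; N11 = H

N1 = r XOR s = H XOR H = L
N2 = N1 NAND q = L NAND L = H
N3 = s NOR q = H NOR L = L
N4 = s OR p = H OR H = H
N5 = NOT p = NOT H = L
N6 = N1 AND N2 = L AND H = L
N7 = N5 OR q OR N6 = L OR L OR L = L
N8 = N5 AND N4 = L AND H = L
N9 = N4 NAND N7 = H NAND L = H
N11 = N9 NAND N3 = H NAND L = H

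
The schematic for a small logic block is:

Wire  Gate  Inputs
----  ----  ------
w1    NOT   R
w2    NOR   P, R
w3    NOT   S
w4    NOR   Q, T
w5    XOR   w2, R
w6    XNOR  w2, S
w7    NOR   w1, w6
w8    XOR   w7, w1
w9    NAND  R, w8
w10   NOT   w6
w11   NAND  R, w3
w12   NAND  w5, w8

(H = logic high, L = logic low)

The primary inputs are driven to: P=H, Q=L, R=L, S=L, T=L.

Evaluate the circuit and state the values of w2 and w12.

w2 = L  w12 = H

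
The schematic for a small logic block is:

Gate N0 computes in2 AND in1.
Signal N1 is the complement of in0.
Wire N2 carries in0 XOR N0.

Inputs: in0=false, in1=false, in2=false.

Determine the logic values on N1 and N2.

N0 = in2 AND in1 = false AND false = false
N1 = NOT in0 = NOT false = true
N2 = in0 XOR N0 = false XOR false = false

N1 = true, N2 = false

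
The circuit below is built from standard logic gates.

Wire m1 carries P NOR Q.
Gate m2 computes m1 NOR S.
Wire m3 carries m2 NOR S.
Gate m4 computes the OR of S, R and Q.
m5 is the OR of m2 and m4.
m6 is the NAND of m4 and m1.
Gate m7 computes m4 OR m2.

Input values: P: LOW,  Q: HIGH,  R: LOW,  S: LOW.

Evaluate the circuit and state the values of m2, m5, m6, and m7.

m1 = P NOR Q = LOW NOR HIGH = LOW
m2 = m1 NOR S = LOW NOR LOW = HIGH
m4 = S OR R OR Q = LOW OR LOW OR HIGH = HIGH
m5 = m2 OR m4 = HIGH OR HIGH = HIGH
m6 = m4 NAND m1 = HIGH NAND LOW = HIGH
m7 = m4 OR m2 = HIGH OR HIGH = HIGH

m2 = HIGH, m5 = HIGH, m6 = HIGH, m7 = HIGH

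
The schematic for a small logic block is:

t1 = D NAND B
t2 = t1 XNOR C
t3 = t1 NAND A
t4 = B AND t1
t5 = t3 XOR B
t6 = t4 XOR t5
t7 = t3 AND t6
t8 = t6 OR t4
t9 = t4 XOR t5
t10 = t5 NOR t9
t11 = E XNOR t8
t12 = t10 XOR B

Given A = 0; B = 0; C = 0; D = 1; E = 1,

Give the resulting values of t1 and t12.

t1 = 1, t12 = 0

t1 = D NAND B = 1 NAND 0 = 1
t3 = t1 NAND A = 1 NAND 0 = 1
t4 = B AND t1 = 0 AND 1 = 0
t5 = t3 XOR B = 1 XOR 0 = 1
t9 = t4 XOR t5 = 0 XOR 1 = 1
t10 = t5 NOR t9 = 1 NOR 1 = 0
t12 = t10 XOR B = 0 XOR 0 = 0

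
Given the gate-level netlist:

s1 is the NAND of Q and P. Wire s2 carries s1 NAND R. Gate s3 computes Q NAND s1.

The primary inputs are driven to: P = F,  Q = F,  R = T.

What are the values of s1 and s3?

s1 = T, s3 = T

s1 = Q NAND P = F NAND F = T
s3 = Q NAND s1 = F NAND T = T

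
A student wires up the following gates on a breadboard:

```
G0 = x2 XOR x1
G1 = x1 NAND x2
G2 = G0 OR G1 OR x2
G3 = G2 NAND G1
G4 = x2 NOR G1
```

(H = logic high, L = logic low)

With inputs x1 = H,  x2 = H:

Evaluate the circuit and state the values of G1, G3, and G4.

G1 = L  G3 = H  G4 = L

G0 = x2 XOR x1 = H XOR H = L
G1 = x1 NAND x2 = H NAND H = L
G2 = G0 OR G1 OR x2 = L OR L OR H = H
G3 = G2 NAND G1 = H NAND L = H
G4 = x2 NOR G1 = H NOR L = L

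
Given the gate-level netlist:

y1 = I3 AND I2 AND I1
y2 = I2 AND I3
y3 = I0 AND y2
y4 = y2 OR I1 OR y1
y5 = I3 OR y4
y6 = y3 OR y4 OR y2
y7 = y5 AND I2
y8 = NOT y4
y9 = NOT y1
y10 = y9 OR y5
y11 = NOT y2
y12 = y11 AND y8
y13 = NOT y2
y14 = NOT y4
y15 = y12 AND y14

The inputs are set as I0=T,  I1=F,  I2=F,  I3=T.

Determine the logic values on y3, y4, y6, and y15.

y3 = F, y4 = F, y6 = F, y15 = T

y1 = I3 AND I2 AND I1 = T AND F AND F = F
y2 = I2 AND I3 = F AND T = F
y3 = I0 AND y2 = T AND F = F
y4 = y2 OR I1 OR y1 = F OR F OR F = F
y6 = y3 OR y4 OR y2 = F OR F OR F = F
y8 = NOT y4 = NOT F = T
y11 = NOT y2 = NOT F = T
y12 = y11 AND y8 = T AND T = T
y14 = NOT y4 = NOT F = T
y15 = y12 AND y14 = T AND T = T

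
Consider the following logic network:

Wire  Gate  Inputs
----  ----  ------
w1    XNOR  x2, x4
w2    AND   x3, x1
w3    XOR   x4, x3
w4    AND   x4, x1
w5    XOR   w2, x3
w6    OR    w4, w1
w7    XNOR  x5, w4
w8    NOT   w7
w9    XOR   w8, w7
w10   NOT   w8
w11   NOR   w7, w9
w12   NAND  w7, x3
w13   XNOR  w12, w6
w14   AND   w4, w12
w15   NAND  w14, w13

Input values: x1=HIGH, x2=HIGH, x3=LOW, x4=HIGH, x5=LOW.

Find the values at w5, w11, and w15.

w5 = LOW, w11 = LOW, w15 = LOW

w1 = x2 XNOR x4 = HIGH XNOR HIGH = HIGH
w2 = x3 AND x1 = LOW AND HIGH = LOW
w4 = x4 AND x1 = HIGH AND HIGH = HIGH
w5 = w2 XOR x3 = LOW XOR LOW = LOW
w6 = w4 OR w1 = HIGH OR HIGH = HIGH
w7 = x5 XNOR w4 = LOW XNOR HIGH = LOW
w8 = NOT w7 = NOT LOW = HIGH
w9 = w8 XOR w7 = HIGH XOR LOW = HIGH
w11 = w7 NOR w9 = LOW NOR HIGH = LOW
w12 = w7 NAND x3 = LOW NAND LOW = HIGH
w13 = w12 XNOR w6 = HIGH XNOR HIGH = HIGH
w14 = w4 AND w12 = HIGH AND HIGH = HIGH
w15 = w14 NAND w13 = HIGH NAND HIGH = LOW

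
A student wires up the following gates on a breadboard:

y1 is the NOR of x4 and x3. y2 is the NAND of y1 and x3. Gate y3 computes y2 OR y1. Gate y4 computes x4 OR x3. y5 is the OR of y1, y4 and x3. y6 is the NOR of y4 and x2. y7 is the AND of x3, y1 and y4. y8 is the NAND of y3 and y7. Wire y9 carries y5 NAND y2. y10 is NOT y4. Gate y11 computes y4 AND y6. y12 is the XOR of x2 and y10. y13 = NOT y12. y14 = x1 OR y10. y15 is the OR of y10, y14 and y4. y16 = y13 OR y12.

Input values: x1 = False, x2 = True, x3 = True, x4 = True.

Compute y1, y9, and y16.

y1 = x4 NOR x3 = True NOR True = False
y2 = y1 NAND x3 = False NAND True = True
y4 = x4 OR x3 = True OR True = True
y5 = y1 OR y4 OR x3 = False OR True OR True = True
y9 = y5 NAND y2 = True NAND True = False
y10 = NOT y4 = NOT True = False
y12 = x2 XOR y10 = True XOR False = True
y13 = NOT y12 = NOT True = False
y16 = y13 OR y12 = False OR True = True

y1 = False; y9 = False; y16 = True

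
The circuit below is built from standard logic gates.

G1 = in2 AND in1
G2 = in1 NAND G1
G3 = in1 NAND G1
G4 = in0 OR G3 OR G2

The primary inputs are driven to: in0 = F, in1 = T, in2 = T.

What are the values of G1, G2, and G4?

G1 = T, G2 = F, G4 = F

G1 = in2 AND in1 = T AND T = T
G2 = in1 NAND G1 = T NAND T = F
G3 = in1 NAND G1 = T NAND T = F
G4 = in0 OR G3 OR G2 = F OR F OR F = F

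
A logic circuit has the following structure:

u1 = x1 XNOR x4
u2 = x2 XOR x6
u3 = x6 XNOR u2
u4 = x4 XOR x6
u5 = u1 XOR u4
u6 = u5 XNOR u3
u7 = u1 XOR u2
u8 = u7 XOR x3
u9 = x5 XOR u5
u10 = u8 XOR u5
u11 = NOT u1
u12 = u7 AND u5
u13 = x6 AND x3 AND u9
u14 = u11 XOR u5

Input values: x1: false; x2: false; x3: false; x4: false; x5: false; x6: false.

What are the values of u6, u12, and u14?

u6 = true  u12 = true  u14 = true

u1 = x1 XNOR x4 = false XNOR false = true
u2 = x2 XOR x6 = false XOR false = false
u3 = x6 XNOR u2 = false XNOR false = true
u4 = x4 XOR x6 = false XOR false = false
u5 = u1 XOR u4 = true XOR false = true
u6 = u5 XNOR u3 = true XNOR true = true
u7 = u1 XOR u2 = true XOR false = true
u11 = NOT u1 = NOT true = false
u12 = u7 AND u5 = true AND true = true
u14 = u11 XOR u5 = false XOR true = true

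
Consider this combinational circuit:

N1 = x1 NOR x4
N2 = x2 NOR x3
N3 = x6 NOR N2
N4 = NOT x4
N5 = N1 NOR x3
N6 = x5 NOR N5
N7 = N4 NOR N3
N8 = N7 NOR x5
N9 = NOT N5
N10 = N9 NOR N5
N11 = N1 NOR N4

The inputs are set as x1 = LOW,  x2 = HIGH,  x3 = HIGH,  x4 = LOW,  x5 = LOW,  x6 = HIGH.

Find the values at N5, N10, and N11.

N1 = x1 NOR x4 = LOW NOR LOW = HIGH
N4 = NOT x4 = NOT LOW = HIGH
N5 = N1 NOR x3 = HIGH NOR HIGH = LOW
N9 = NOT N5 = NOT LOW = HIGH
N10 = N9 NOR N5 = HIGH NOR LOW = LOW
N11 = N1 NOR N4 = HIGH NOR HIGH = LOW

N5 = LOW  N10 = LOW  N11 = LOW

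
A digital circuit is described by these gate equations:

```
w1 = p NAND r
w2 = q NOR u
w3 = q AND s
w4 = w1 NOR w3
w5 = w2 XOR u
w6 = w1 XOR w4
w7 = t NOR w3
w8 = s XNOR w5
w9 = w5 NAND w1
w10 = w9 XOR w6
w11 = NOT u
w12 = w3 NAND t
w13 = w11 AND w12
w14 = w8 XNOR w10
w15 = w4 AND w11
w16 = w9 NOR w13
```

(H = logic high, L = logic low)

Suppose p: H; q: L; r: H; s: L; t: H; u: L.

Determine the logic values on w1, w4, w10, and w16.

w1 = L, w4 = H, w10 = L, w16 = L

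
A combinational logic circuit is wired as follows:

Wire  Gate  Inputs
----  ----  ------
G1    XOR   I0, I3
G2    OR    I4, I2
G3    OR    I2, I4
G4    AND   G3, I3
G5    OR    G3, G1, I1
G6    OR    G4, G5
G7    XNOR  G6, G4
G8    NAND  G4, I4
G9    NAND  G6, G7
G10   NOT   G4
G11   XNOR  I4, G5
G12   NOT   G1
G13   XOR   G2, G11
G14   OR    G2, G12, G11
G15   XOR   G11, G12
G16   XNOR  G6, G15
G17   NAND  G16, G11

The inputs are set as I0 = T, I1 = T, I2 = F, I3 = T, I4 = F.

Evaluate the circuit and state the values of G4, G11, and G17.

G4 = F, G11 = F, G17 = T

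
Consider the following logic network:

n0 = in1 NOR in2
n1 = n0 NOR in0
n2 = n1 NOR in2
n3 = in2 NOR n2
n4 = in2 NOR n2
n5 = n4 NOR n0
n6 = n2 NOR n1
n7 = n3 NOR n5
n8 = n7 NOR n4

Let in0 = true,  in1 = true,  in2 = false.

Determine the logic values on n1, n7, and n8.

n0 = in1 NOR in2 = true NOR false = false
n1 = n0 NOR in0 = false NOR true = false
n2 = n1 NOR in2 = false NOR false = true
n3 = in2 NOR n2 = false NOR true = false
n4 = in2 NOR n2 = false NOR true = false
n5 = n4 NOR n0 = false NOR false = true
n7 = n3 NOR n5 = false NOR true = false
n8 = n7 NOR n4 = false NOR false = true

n1 = false; n7 = false; n8 = true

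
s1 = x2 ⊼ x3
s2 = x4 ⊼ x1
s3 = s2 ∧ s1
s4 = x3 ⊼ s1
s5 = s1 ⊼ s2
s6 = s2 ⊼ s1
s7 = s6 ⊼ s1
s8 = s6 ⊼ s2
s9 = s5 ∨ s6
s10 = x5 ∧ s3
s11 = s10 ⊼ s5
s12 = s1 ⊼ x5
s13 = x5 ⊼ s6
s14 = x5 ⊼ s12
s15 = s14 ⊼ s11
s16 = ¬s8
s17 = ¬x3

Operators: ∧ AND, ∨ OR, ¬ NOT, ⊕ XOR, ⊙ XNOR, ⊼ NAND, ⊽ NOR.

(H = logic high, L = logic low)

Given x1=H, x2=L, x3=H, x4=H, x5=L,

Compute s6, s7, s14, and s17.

s6 = H  s7 = L  s14 = H  s17 = L

s1 = x2 NAND x3 = L NAND H = H
s2 = x4 NAND x1 = H NAND H = L
s6 = s2 NAND s1 = L NAND H = H
s7 = s6 NAND s1 = H NAND H = L
s12 = s1 NAND x5 = H NAND L = H
s14 = x5 NAND s12 = L NAND H = H
s17 = NOT x3 = NOT H = L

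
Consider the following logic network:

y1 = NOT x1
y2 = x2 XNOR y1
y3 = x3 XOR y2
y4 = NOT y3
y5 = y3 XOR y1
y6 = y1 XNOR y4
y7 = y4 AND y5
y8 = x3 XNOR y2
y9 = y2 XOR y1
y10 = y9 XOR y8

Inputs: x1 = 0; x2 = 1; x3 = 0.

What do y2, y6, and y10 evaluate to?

y1 = NOT x1 = NOT 0 = 1
y2 = x2 XNOR y1 = 1 XNOR 1 = 1
y3 = x3 XOR y2 = 0 XOR 1 = 1
y4 = NOT y3 = NOT 1 = 0
y6 = y1 XNOR y4 = 1 XNOR 0 = 0
y8 = x3 XNOR y2 = 0 XNOR 1 = 0
y9 = y2 XOR y1 = 1 XOR 1 = 0
y10 = y9 XOR y8 = 0 XOR 0 = 0

y2 = 1; y6 = 0; y10 = 0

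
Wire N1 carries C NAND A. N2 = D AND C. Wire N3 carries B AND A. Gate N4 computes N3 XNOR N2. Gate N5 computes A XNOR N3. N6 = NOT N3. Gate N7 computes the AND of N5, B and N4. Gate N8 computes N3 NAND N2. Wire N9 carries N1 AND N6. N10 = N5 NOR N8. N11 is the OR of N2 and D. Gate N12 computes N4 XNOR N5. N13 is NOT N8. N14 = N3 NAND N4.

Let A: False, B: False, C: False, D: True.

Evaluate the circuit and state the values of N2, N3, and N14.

N2 = False  N3 = False  N14 = True

N2 = D AND C = True AND False = False
N3 = B AND A = False AND False = False
N4 = N3 XNOR N2 = False XNOR False = True
N14 = N3 NAND N4 = False NAND True = True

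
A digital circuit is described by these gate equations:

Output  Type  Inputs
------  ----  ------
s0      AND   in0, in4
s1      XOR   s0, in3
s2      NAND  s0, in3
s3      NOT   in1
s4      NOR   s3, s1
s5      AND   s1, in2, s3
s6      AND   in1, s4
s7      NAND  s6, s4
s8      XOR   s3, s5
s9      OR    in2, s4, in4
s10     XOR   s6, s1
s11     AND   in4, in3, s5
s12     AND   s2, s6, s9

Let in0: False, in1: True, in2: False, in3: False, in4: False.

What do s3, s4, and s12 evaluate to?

s0 = in0 AND in4 = False AND False = False
s1 = s0 XOR in3 = False XOR False = False
s2 = s0 NAND in3 = False NAND False = True
s3 = NOT in1 = NOT True = False
s4 = s3 NOR s1 = False NOR False = True
s6 = in1 AND s4 = True AND True = True
s9 = in2 OR s4 OR in4 = False OR True OR False = True
s12 = s2 AND s6 AND s9 = True AND True AND True = True

s3 = False, s4 = True, s12 = True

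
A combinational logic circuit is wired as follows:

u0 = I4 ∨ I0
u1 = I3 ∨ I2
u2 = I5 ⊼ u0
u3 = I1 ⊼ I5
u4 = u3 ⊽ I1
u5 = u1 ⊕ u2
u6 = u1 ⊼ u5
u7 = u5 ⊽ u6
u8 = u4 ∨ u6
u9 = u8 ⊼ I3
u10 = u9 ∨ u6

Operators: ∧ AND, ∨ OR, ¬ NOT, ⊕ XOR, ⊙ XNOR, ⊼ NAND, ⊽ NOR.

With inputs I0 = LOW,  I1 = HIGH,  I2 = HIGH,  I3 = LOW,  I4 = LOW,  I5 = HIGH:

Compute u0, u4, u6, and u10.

u0 = LOW, u4 = LOW, u6 = HIGH, u10 = HIGH

u0 = I4 OR I0 = LOW OR LOW = LOW
u1 = I3 OR I2 = LOW OR HIGH = HIGH
u2 = I5 NAND u0 = HIGH NAND LOW = HIGH
u3 = I1 NAND I5 = HIGH NAND HIGH = LOW
u4 = u3 NOR I1 = LOW NOR HIGH = LOW
u5 = u1 XOR u2 = HIGH XOR HIGH = LOW
u6 = u1 NAND u5 = HIGH NAND LOW = HIGH
u8 = u4 OR u6 = LOW OR HIGH = HIGH
u9 = u8 NAND I3 = HIGH NAND LOW = HIGH
u10 = u9 OR u6 = HIGH OR HIGH = HIGH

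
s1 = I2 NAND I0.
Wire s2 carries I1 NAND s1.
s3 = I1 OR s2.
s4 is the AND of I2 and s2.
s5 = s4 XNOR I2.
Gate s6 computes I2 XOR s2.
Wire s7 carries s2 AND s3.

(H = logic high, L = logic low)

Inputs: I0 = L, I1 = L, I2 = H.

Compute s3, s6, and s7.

s1 = I2 NAND I0 = H NAND L = H
s2 = I1 NAND s1 = L NAND H = H
s3 = I1 OR s2 = L OR H = H
s6 = I2 XOR s2 = H XOR H = L
s7 = s2 AND s3 = H AND H = H

s3 = H, s6 = L, s7 = H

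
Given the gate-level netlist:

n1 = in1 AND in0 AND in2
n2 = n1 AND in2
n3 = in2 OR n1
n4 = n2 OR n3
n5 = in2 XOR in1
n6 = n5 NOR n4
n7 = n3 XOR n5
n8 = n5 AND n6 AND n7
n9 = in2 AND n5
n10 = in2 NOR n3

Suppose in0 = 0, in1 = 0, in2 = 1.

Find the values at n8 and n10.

n8 = 0  n10 = 0

n1 = in1 AND in0 AND in2 = 0 AND 0 AND 1 = 0
n2 = n1 AND in2 = 0 AND 1 = 0
n3 = in2 OR n1 = 1 OR 0 = 1
n4 = n2 OR n3 = 0 OR 1 = 1
n5 = in2 XOR in1 = 1 XOR 0 = 1
n6 = n5 NOR n4 = 1 NOR 1 = 0
n7 = n3 XOR n5 = 1 XOR 1 = 0
n8 = n5 AND n6 AND n7 = 1 AND 0 AND 0 = 0
n10 = in2 NOR n3 = 1 NOR 1 = 0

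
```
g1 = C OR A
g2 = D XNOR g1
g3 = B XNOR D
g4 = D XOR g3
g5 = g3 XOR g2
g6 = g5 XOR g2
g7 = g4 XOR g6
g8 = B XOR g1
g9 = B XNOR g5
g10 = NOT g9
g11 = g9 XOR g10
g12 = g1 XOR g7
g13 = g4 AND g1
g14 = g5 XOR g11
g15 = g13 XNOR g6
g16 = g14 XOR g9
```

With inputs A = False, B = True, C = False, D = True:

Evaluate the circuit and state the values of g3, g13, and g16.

g1 = C OR A = False OR False = False
g2 = D XNOR g1 = True XNOR False = False
g3 = B XNOR D = True XNOR True = True
g4 = D XOR g3 = True XOR True = False
g5 = g3 XOR g2 = True XOR False = True
g9 = B XNOR g5 = True XNOR True = True
g10 = NOT g9 = NOT True = False
g11 = g9 XOR g10 = True XOR False = True
g13 = g4 AND g1 = False AND False = False
g14 = g5 XOR g11 = True XOR True = False
g16 = g14 XOR g9 = False XOR True = True

g3 = True, g13 = False, g16 = True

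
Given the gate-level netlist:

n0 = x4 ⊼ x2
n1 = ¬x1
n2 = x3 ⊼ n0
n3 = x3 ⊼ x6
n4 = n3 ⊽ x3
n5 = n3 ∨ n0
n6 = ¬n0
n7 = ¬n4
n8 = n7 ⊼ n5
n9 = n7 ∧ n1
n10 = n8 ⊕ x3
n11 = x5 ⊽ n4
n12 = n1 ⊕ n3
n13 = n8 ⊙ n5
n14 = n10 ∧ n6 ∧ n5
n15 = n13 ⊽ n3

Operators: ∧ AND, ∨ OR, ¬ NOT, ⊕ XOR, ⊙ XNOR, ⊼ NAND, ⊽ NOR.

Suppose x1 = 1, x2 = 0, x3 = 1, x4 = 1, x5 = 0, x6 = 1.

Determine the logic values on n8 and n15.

n0 = x4 NAND x2 = 1 NAND 0 = 1
n3 = x3 NAND x6 = 1 NAND 1 = 0
n4 = n3 NOR x3 = 0 NOR 1 = 0
n5 = n3 OR n0 = 0 OR 1 = 1
n7 = NOT n4 = NOT 0 = 1
n8 = n7 NAND n5 = 1 NAND 1 = 0
n13 = n8 XNOR n5 = 0 XNOR 1 = 0
n15 = n13 NOR n3 = 0 NOR 0 = 1

n8 = 0, n15 = 1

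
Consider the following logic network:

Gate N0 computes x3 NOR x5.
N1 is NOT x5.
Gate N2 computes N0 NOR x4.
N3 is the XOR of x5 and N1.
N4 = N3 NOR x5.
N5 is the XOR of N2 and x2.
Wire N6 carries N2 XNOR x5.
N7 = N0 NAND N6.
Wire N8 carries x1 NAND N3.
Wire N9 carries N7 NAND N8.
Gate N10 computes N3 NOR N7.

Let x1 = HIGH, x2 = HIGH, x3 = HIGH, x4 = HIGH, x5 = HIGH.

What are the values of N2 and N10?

N2 = LOW, N10 = LOW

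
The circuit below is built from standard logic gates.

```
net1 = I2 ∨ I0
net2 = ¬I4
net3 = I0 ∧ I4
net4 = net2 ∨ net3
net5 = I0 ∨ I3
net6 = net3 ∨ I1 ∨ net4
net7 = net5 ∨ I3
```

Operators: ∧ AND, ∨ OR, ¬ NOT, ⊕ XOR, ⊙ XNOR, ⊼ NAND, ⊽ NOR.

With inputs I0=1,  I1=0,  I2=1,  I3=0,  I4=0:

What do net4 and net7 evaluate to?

net4 = 1, net7 = 1

net2 = NOT I4 = NOT 0 = 1
net3 = I0 AND I4 = 1 AND 0 = 0
net4 = net2 OR net3 = 1 OR 0 = 1
net5 = I0 OR I3 = 1 OR 0 = 1
net7 = net5 OR I3 = 1 OR 0 = 1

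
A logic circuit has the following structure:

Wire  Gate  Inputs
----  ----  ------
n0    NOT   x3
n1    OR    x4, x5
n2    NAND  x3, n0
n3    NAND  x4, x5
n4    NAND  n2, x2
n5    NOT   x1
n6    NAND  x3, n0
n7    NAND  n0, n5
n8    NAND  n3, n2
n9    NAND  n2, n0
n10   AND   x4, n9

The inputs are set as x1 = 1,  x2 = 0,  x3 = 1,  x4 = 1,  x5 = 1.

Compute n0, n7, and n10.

n0 = 0  n7 = 1  n10 = 1

n0 = NOT x3 = NOT 1 = 0
n2 = x3 NAND n0 = 1 NAND 0 = 1
n5 = NOT x1 = NOT 1 = 0
n7 = n0 NAND n5 = 0 NAND 0 = 1
n9 = n2 NAND n0 = 1 NAND 0 = 1
n10 = x4 AND n9 = 1 AND 1 = 1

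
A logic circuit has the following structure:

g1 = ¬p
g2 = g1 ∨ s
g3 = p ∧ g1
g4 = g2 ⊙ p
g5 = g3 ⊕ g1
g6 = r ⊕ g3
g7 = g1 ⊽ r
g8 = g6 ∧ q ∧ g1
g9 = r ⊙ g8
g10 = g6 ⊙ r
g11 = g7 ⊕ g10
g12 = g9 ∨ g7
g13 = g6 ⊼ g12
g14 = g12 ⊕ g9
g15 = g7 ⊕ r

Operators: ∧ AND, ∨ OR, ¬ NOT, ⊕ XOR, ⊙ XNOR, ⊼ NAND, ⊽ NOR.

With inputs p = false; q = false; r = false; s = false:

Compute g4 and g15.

g4 = false  g15 = false

g1 = NOT p = NOT false = true
g2 = g1 OR s = true OR false = true
g4 = g2 XNOR p = true XNOR false = false
g7 = g1 NOR r = true NOR false = false
g15 = g7 XOR r = false XOR false = false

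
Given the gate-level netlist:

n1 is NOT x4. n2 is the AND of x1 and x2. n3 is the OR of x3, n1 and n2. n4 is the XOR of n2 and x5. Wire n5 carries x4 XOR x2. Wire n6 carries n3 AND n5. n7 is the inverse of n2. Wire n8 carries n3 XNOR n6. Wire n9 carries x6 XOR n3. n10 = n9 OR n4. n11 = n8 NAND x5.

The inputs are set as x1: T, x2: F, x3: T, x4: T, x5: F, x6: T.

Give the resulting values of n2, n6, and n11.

n2 = F, n6 = T, n11 = T

n1 = NOT x4 = NOT T = F
n2 = x1 AND x2 = T AND F = F
n3 = x3 OR n1 OR n2 = T OR F OR F = T
n5 = x4 XOR x2 = T XOR F = T
n6 = n3 AND n5 = T AND T = T
n8 = n3 XNOR n6 = T XNOR T = T
n11 = n8 NAND x5 = T NAND F = T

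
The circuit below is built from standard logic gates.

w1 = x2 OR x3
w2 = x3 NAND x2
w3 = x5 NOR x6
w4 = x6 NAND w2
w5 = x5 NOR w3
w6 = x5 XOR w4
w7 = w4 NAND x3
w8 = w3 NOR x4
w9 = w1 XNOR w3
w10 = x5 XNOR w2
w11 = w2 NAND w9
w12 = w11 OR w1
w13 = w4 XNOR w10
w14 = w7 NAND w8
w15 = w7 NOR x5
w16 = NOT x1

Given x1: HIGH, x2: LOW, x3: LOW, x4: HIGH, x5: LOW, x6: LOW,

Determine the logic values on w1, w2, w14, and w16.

w1 = x2 OR x3 = LOW OR LOW = LOW
w2 = x3 NAND x2 = LOW NAND LOW = HIGH
w3 = x5 NOR x6 = LOW NOR LOW = HIGH
w4 = x6 NAND w2 = LOW NAND HIGH = HIGH
w7 = w4 NAND x3 = HIGH NAND LOW = HIGH
w8 = w3 NOR x4 = HIGH NOR HIGH = LOW
w14 = w7 NAND w8 = HIGH NAND LOW = HIGH
w16 = NOT x1 = NOT HIGH = LOW

w1 = LOW  w2 = HIGH  w14 = HIGH  w16 = LOW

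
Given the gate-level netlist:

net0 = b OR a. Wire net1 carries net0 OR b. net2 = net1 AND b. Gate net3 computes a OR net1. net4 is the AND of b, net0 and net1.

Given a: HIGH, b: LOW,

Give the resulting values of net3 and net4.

net0 = b OR a = LOW OR HIGH = HIGH
net1 = net0 OR b = HIGH OR LOW = HIGH
net3 = a OR net1 = HIGH OR HIGH = HIGH
net4 = b AND net0 AND net1 = LOW AND HIGH AND HIGH = LOW

net3 = HIGH; net4 = LOW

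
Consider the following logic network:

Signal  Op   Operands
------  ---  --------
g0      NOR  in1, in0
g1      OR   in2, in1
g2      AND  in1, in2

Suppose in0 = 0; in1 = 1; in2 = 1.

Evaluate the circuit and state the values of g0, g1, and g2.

g0 = 0; g1 = 1; g2 = 1

g0 = in1 NOR in0 = 1 NOR 0 = 0
g1 = in2 OR in1 = 1 OR 1 = 1
g2 = in1 AND in2 = 1 AND 1 = 1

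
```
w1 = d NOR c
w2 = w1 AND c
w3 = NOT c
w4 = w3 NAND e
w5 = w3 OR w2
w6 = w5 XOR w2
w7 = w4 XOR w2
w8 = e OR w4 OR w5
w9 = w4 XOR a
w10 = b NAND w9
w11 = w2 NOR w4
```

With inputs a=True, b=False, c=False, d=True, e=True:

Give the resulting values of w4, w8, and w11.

w1 = d NOR c = True NOR False = False
w2 = w1 AND c = False AND False = False
w3 = NOT c = NOT False = True
w4 = w3 NAND e = True NAND True = False
w5 = w3 OR w2 = True OR False = True
w8 = e OR w4 OR w5 = True OR False OR True = True
w11 = w2 NOR w4 = False NOR False = True

w4 = False; w8 = True; w11 = True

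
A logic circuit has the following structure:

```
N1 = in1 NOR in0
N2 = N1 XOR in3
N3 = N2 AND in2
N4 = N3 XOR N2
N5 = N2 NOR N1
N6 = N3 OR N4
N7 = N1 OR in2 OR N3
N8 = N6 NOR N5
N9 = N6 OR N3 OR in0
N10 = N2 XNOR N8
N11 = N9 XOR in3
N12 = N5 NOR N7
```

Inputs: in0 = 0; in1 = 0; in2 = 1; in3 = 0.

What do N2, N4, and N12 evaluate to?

N2 = 1, N4 = 0, N12 = 0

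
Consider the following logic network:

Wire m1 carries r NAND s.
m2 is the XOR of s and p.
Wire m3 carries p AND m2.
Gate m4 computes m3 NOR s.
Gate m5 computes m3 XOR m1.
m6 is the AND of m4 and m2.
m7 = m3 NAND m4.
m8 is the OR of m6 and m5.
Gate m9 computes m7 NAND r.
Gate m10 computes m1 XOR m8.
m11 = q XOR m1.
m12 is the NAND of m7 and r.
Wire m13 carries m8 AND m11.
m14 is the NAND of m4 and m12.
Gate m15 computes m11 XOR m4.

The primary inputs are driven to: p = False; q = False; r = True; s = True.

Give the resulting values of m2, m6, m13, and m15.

m2 = True  m6 = False  m13 = False  m15 = False

m1 = r NAND s = True NAND True = False
m2 = s XOR p = True XOR False = True
m3 = p AND m2 = False AND True = False
m4 = m3 NOR s = False NOR True = False
m5 = m3 XOR m1 = False XOR False = False
m6 = m4 AND m2 = False AND True = False
m8 = m6 OR m5 = False OR False = False
m11 = q XOR m1 = False XOR False = False
m13 = m8 AND m11 = False AND False = False
m15 = m11 XOR m4 = False XOR False = False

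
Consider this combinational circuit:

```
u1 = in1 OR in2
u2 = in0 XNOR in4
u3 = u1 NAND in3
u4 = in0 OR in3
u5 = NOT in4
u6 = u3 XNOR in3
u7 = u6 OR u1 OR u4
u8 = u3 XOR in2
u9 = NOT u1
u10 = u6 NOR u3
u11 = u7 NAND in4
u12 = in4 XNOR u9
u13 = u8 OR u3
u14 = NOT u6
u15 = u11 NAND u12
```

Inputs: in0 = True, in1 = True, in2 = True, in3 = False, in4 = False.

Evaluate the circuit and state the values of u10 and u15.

u10 = False, u15 = False

u1 = in1 OR in2 = True OR True = True
u3 = u1 NAND in3 = True NAND False = True
u4 = in0 OR in3 = True OR False = True
u6 = u3 XNOR in3 = True XNOR False = False
u7 = u6 OR u1 OR u4 = False OR True OR True = True
u9 = NOT u1 = NOT True = False
u10 = u6 NOR u3 = False NOR True = False
u11 = u7 NAND in4 = True NAND False = True
u12 = in4 XNOR u9 = False XNOR False = True
u15 = u11 NAND u12 = True NAND True = False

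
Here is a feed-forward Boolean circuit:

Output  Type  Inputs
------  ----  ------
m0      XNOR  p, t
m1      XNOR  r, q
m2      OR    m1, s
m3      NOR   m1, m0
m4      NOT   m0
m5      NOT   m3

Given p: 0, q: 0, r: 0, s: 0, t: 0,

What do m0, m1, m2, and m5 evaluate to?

m0 = 1; m1 = 1; m2 = 1; m5 = 1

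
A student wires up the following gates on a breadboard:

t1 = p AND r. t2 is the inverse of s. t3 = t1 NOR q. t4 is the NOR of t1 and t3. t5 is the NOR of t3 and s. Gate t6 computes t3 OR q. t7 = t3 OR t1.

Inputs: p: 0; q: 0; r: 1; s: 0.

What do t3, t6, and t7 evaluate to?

t3 = 1, t6 = 1, t7 = 1

t1 = p AND r = 0 AND 1 = 0
t3 = t1 NOR q = 0 NOR 0 = 1
t6 = t3 OR q = 1 OR 0 = 1
t7 = t3 OR t1 = 1 OR 0 = 1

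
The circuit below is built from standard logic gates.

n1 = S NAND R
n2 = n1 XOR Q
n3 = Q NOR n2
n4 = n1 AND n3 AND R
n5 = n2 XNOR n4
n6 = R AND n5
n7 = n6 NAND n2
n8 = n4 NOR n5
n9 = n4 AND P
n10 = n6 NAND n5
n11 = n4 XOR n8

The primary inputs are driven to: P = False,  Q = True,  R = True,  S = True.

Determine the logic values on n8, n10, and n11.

n8 = True; n10 = True; n11 = True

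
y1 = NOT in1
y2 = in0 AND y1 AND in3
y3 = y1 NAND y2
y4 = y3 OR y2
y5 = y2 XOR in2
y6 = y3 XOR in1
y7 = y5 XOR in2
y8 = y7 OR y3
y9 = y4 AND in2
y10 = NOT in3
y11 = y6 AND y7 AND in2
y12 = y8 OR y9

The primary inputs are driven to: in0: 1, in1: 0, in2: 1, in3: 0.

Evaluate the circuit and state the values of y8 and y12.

y8 = 1, y12 = 1

y1 = NOT in1 = NOT 0 = 1
y2 = in0 AND y1 AND in3 = 1 AND 1 AND 0 = 0
y3 = y1 NAND y2 = 1 NAND 0 = 1
y4 = y3 OR y2 = 1 OR 0 = 1
y5 = y2 XOR in2 = 0 XOR 1 = 1
y7 = y5 XOR in2 = 1 XOR 1 = 0
y8 = y7 OR y3 = 0 OR 1 = 1
y9 = y4 AND in2 = 1 AND 1 = 1
y12 = y8 OR y9 = 1 OR 1 = 1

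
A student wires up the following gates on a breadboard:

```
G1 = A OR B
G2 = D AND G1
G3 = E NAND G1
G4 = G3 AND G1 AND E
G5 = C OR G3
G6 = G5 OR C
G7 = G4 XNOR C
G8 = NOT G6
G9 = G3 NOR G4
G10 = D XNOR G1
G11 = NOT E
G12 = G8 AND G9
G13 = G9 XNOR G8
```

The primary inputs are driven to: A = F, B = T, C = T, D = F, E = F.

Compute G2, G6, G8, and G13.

G2 = F; G6 = T; G8 = F; G13 = T

G1 = A OR B = F OR T = T
G2 = D AND G1 = F AND T = F
G3 = E NAND G1 = F NAND T = T
G4 = G3 AND G1 AND E = T AND T AND F = F
G5 = C OR G3 = T OR T = T
G6 = G5 OR C = T OR T = T
G8 = NOT G6 = NOT T = F
G9 = G3 NOR G4 = T NOR F = F
G13 = G9 XNOR G8 = F XNOR F = T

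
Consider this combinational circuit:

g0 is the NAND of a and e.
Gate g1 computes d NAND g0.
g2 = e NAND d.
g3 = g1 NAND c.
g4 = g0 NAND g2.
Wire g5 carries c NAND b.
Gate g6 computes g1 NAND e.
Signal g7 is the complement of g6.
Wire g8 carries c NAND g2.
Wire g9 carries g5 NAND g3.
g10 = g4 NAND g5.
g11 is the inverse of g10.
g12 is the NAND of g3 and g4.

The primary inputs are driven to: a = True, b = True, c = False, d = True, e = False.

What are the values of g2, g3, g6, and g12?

g0 = a NAND e = True NAND False = True
g1 = d NAND g0 = True NAND True = False
g2 = e NAND d = False NAND True = True
g3 = g1 NAND c = False NAND False = True
g4 = g0 NAND g2 = True NAND True = False
g6 = g1 NAND e = False NAND False = True
g12 = g3 NAND g4 = True NAND False = True

g2 = True, g3 = True, g6 = True, g12 = True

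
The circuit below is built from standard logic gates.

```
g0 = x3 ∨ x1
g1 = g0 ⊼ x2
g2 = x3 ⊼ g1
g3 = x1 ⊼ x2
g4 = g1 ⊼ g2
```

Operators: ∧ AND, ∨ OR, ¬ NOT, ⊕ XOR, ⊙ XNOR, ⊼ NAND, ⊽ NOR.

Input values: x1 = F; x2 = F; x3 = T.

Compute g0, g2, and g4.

g0 = x3 OR x1 = T OR F = T
g1 = g0 NAND x2 = T NAND F = T
g2 = x3 NAND g1 = T NAND T = F
g4 = g1 NAND g2 = T NAND F = T

g0 = T; g2 = F; g4 = T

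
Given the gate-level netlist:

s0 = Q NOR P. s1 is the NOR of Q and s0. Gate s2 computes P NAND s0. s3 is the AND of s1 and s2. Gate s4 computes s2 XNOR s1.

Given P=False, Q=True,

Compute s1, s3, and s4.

s0 = Q NOR P = True NOR False = False
s1 = Q NOR s0 = True NOR False = False
s2 = P NAND s0 = False NAND False = True
s3 = s1 AND s2 = False AND True = False
s4 = s2 XNOR s1 = True XNOR False = False

s1 = False; s3 = False; s4 = False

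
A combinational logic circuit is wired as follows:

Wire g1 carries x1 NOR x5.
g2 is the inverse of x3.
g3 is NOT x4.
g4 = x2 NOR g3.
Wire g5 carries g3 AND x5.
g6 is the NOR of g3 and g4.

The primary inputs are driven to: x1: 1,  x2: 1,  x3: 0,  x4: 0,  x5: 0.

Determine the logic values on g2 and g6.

g2 = 1  g6 = 0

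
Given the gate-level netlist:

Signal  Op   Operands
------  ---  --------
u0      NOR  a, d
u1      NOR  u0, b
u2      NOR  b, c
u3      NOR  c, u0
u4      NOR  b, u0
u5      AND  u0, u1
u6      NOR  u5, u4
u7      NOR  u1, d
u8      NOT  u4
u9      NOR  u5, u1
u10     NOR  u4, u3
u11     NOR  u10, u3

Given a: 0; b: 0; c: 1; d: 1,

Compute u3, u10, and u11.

u0 = a NOR d = 0 NOR 1 = 0
u3 = c NOR u0 = 1 NOR 0 = 0
u4 = b NOR u0 = 0 NOR 0 = 1
u10 = u4 NOR u3 = 1 NOR 0 = 0
u11 = u10 NOR u3 = 0 NOR 0 = 1

u3 = 0  u10 = 0  u11 = 1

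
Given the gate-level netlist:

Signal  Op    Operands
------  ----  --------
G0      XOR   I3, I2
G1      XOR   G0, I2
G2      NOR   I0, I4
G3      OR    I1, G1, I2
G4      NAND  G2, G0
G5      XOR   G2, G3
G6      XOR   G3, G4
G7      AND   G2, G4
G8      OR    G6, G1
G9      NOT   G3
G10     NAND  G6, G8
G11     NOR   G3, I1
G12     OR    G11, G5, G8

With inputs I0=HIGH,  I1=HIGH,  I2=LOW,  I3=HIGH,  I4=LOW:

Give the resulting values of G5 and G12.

G5 = HIGH, G12 = HIGH

G0 = I3 XOR I2 = HIGH XOR LOW = HIGH
G1 = G0 XOR I2 = HIGH XOR LOW = HIGH
G2 = I0 NOR I4 = HIGH NOR LOW = LOW
G3 = I1 OR G1 OR I2 = HIGH OR HIGH OR LOW = HIGH
G4 = G2 NAND G0 = LOW NAND HIGH = HIGH
G5 = G2 XOR G3 = LOW XOR HIGH = HIGH
G6 = G3 XOR G4 = HIGH XOR HIGH = LOW
G8 = G6 OR G1 = LOW OR HIGH = HIGH
G11 = G3 NOR I1 = HIGH NOR HIGH = LOW
G12 = G11 OR G5 OR G8 = LOW OR HIGH OR HIGH = HIGH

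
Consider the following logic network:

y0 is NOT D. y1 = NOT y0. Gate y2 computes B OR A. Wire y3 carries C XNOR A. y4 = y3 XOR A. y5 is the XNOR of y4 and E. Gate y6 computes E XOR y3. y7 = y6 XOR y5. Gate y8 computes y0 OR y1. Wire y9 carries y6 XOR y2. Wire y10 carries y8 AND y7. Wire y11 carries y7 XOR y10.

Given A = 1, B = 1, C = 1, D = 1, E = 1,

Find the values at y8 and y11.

y8 = 1; y11 = 0

y0 = NOT D = NOT 1 = 0
y1 = NOT y0 = NOT 0 = 1
y3 = C XNOR A = 1 XNOR 1 = 1
y4 = y3 XOR A = 1 XOR 1 = 0
y5 = y4 XNOR E = 0 XNOR 1 = 0
y6 = E XOR y3 = 1 XOR 1 = 0
y7 = y6 XOR y5 = 0 XOR 0 = 0
y8 = y0 OR y1 = 0 OR 1 = 1
y10 = y8 AND y7 = 1 AND 0 = 0
y11 = y7 XOR y10 = 0 XOR 0 = 0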